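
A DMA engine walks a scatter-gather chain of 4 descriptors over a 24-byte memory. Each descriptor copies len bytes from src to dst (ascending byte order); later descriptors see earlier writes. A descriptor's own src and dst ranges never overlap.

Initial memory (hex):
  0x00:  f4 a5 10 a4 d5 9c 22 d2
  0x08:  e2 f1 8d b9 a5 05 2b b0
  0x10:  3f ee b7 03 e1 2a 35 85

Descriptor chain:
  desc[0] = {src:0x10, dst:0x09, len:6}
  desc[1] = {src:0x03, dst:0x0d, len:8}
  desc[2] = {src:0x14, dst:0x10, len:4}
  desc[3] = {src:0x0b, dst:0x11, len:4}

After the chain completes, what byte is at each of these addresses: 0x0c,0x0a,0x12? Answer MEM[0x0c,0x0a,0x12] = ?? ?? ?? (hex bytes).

MEM[0x0c,0x0a,0x12] = 03 ee 03

#0 dst[0x09+6] := {0x3f,0xee,0xb7,0x03,0xe1,0x2a}
#1 dst[0x0d+8] := {0xa4,0xd5,0x9c,0x22,0xd2,0xe2,0x3f,0xee}
#2 dst[0x10+4] := {0xee,0x2a,0x35,0x85}
#3 dst[0x11+4] := {0xb7,0x03,0xa4,0xd5}
query mem[0x0c]=0x03, mem[0x0a]=0xee, mem[0x12]=0x03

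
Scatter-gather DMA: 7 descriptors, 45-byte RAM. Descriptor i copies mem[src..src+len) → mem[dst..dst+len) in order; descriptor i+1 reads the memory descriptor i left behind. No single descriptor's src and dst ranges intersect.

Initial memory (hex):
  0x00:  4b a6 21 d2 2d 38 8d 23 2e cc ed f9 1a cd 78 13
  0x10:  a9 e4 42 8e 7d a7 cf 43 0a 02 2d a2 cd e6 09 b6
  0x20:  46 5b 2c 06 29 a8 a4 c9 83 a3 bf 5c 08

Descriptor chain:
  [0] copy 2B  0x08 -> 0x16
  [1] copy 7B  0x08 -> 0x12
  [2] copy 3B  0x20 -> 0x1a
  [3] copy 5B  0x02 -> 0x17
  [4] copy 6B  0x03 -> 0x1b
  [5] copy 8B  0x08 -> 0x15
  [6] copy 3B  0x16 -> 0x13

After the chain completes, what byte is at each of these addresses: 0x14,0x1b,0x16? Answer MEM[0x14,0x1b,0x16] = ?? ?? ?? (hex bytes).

MEM[0x14,0x1b,0x16] = ed 78 cc

  after D0: wrote 2B at 0x16 = 2ecc
  after D1: wrote 7B at 0x12 = 2eccedf91acd78
  after D2: wrote 3B at 0x1a = 465b2c
  after D3: wrote 5B at 0x17 = 21d22d388d
  after D4: wrote 6B at 0x1b = d22d388d232e
  after D5: wrote 8B at 0x15 = 2eccedf91acd7813
  after D6: wrote 3B at 0x13 = ccedf9
query mem[0x14]=0xed, mem[0x1b]=0x78, mem[0x16]=0xcc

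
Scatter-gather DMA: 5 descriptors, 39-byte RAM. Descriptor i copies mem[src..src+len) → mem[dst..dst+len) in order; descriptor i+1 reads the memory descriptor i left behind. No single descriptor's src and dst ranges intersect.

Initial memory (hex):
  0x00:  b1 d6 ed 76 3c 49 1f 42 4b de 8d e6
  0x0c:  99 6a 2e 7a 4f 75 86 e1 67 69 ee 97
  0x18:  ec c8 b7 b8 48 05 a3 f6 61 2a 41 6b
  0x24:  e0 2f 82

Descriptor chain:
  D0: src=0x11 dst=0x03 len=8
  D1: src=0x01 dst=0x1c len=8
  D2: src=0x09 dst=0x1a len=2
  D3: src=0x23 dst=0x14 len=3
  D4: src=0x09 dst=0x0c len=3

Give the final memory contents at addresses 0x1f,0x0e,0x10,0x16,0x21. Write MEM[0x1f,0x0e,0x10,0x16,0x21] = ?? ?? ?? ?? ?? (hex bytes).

  after D0: wrote 8B at 0x03 = 7586e16769ee97ec
  after D1: wrote 8B at 0x1c = d6ed7586e16769ee
  after D2: wrote 2B at 0x1a = 97ec
  after D3: wrote 3B at 0x14 = eee02f
  after D4: wrote 3B at 0x0c = 97ece6
query mem[0x1f]=0x86, mem[0x0e]=0xe6, mem[0x10]=0x4f, mem[0x16]=0x2f, mem[0x21]=0x67

MEM[0x1f,0x0e,0x10,0x16,0x21] = 86 e6 4f 2f 67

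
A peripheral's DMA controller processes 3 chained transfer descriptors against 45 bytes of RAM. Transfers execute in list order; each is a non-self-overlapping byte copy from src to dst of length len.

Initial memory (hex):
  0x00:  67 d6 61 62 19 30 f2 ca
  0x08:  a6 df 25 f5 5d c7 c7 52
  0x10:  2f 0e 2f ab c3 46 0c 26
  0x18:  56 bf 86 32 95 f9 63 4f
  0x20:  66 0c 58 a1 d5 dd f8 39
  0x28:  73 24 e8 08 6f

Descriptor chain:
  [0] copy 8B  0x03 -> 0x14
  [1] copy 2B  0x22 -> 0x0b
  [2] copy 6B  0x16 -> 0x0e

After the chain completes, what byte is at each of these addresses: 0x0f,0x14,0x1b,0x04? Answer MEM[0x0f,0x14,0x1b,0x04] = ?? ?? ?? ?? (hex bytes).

MEM[0x0f,0x14,0x1b,0x04] = f2 62 25 19

  after D0: wrote 8B at 0x14 = 621930f2caa6df25
  after D1: wrote 2B at 0x0b = 58a1
  after D2: wrote 6B at 0x0e = 30f2caa6df25
query mem[0x0f]=0xf2, mem[0x14]=0x62, mem[0x1b]=0x25, mem[0x04]=0x19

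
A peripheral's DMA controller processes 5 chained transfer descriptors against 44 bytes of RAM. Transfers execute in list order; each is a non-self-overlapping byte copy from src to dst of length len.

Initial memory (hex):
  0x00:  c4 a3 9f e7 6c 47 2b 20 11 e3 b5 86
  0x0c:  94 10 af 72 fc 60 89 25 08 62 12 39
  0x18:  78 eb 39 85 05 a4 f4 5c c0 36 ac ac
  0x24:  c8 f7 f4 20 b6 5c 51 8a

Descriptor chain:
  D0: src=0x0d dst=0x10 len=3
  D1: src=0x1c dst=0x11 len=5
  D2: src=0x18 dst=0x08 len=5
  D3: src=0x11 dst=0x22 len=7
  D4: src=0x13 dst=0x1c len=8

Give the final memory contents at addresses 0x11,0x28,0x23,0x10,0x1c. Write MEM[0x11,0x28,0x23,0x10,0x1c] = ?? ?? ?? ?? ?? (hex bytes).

MEM[0x11,0x28,0x23,0x10,0x1c] = 05 39 39 10 f4

  after D0: wrote 3B at 0x10 = 10af72
  after D1: wrote 5B at 0x11 = 05a4f45cc0
  after D2: wrote 5B at 0x08 = 78eb398505
  after D3: wrote 7B at 0x22 = 05a4f45cc01239
  after D4: wrote 8B at 0x1c = f45cc0123978eb39
query mem[0x11]=0x05, mem[0x28]=0x39, mem[0x23]=0x39, mem[0x10]=0x10, mem[0x1c]=0xf4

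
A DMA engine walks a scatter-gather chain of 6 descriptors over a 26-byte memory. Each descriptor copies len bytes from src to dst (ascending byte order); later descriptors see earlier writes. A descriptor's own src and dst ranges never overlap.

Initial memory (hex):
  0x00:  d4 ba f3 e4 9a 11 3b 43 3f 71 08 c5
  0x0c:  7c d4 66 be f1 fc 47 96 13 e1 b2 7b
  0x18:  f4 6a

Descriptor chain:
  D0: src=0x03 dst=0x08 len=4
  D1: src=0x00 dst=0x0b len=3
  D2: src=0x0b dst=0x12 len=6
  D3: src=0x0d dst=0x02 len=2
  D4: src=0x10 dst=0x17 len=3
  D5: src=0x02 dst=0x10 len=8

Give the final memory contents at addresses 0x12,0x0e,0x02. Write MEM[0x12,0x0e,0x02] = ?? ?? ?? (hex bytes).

MEM[0x12,0x0e,0x02] = 9a 66 f3

[0] 0x03->0x08 len=4 : e4 9a 11 3b
[1] 0x00->0x0b len=3 : d4 ba f3
[2] 0x0b->0x12 len=6 : d4 ba f3 66 be f1
[3] 0x0d->0x02 len=2 : f3 66
[4] 0x10->0x17 len=3 : f1 fc d4
[5] 0x02->0x10 len=8 : f3 66 9a 11 3b 43 e4 9a
query mem[0x12]=0x9a, mem[0x0e]=0x66, mem[0x02]=0xf3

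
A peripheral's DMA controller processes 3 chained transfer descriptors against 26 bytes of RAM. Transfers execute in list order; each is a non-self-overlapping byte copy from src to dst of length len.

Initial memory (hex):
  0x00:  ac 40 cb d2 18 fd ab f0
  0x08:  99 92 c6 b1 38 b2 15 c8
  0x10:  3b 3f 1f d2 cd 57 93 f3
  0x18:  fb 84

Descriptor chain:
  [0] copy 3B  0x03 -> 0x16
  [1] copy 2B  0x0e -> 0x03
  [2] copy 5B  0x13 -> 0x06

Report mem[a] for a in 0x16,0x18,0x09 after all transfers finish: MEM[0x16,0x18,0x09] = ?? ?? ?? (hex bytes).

MEM[0x16,0x18,0x09] = d2 fd d2

#0 dst[0x16+3] := {0xd2,0x18,0xfd}
#1 dst[0x03+2] := {0x15,0xc8}
#2 dst[0x06+5] := {0xd2,0xcd,0x57,0xd2,0x18}
query mem[0x16]=0xd2, mem[0x18]=0xfd, mem[0x09]=0xd2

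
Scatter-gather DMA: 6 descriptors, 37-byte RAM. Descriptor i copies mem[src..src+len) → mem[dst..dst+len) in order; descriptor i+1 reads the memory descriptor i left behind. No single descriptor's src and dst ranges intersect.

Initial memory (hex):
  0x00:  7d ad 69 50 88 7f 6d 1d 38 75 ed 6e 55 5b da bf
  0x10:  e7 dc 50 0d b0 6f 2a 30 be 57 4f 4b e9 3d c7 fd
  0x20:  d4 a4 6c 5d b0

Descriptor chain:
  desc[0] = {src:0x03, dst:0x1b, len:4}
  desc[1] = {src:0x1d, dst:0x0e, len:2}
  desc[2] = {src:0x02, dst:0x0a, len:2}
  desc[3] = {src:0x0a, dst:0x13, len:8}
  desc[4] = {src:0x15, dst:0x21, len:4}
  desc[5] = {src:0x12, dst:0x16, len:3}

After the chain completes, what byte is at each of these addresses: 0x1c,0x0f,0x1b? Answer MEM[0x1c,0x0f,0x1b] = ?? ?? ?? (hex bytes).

[0] 0x03->0x1b len=4 : 50 88 7f 6d
[1] 0x1d->0x0e len=2 : 7f 6d
[2] 0x02->0x0a len=2 : 69 50
[3] 0x0a->0x13 len=8 : 69 50 55 5b 7f 6d e7 dc
[4] 0x15->0x21 len=4 : 55 5b 7f 6d
[5] 0x12->0x16 len=3 : 50 69 50
query mem[0x1c]=0x88, mem[0x0f]=0x6d, mem[0x1b]=0x50

MEM[0x1c,0x0f,0x1b] = 88 6d 50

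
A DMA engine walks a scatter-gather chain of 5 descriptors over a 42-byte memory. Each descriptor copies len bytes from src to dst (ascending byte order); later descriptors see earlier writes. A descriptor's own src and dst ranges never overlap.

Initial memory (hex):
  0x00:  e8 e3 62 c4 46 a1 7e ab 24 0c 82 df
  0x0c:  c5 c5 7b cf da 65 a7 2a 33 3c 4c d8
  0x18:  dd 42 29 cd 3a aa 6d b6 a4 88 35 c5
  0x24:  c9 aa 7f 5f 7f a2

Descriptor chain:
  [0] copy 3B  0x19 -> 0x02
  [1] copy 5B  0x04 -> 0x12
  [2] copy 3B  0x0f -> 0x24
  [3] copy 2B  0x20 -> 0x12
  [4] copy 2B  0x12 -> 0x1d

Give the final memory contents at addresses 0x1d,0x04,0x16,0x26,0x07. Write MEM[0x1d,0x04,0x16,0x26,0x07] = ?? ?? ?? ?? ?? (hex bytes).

MEM[0x1d,0x04,0x16,0x26,0x07] = a4 cd 24 65 ab

  after D0: wrote 3B at 0x02 = 4229cd
  after D1: wrote 5B at 0x12 = cda17eab24
  after D2: wrote 3B at 0x24 = cfda65
  after D3: wrote 2B at 0x12 = a488
  after D4: wrote 2B at 0x1d = a488
query mem[0x1d]=0xa4, mem[0x04]=0xcd, mem[0x16]=0x24, mem[0x26]=0x65, mem[0x07]=0xab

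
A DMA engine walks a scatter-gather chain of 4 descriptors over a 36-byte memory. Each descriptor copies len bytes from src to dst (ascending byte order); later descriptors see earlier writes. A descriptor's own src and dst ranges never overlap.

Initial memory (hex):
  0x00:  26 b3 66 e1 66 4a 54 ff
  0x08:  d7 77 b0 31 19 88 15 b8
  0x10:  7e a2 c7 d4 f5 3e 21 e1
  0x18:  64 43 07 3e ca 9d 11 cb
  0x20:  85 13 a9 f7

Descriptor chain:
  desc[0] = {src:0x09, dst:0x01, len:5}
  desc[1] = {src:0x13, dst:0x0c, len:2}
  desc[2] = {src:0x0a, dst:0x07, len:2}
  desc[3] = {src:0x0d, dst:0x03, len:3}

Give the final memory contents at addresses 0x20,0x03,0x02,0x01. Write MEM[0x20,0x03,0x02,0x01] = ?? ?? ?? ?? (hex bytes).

MEM[0x20,0x03,0x02,0x01] = 85 f5 b0 77

D0: mem[0x01..0x05] <- [77 b0 31 19 88]
D1: mem[0x0c..0x0d] <- [d4 f5]
D2: mem[0x07..0x08] <- [b0 31]
D3: mem[0x03..0x05] <- [f5 15 b8]
query mem[0x20]=0x85, mem[0x03]=0xf5, mem[0x02]=0xb0, mem[0x01]=0x77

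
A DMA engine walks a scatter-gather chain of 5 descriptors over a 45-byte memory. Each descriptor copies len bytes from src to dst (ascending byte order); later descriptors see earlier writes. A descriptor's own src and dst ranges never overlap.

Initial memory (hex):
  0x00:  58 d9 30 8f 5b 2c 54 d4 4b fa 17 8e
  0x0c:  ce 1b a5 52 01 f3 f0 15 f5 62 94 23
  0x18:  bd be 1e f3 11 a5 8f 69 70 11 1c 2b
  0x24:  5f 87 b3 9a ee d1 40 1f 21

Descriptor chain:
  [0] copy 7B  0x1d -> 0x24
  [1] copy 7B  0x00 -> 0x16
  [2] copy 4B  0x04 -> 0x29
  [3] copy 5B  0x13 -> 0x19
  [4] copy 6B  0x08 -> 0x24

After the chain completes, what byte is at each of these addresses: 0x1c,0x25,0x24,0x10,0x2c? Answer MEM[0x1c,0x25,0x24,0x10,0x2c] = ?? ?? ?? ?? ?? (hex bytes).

MEM[0x1c,0x25,0x24,0x10,0x2c] = 58 fa 4b 01 d4

#0 dst[0x24+7] := {0xa5,0x8f,0x69,0x70,0x11,0x1c,0x2b}
#1 dst[0x16+7] := {0x58,0xd9,0x30,0x8f,0x5b,0x2c,0x54}
#2 dst[0x29+4] := {0x5b,0x2c,0x54,0xd4}
#3 dst[0x19+5] := {0x15,0xf5,0x62,0x58,0xd9}
#4 dst[0x24+6] := {0x4b,0xfa,0x17,0x8e,0xce,0x1b}
query mem[0x1c]=0x58, mem[0x25]=0xfa, mem[0x24]=0x4b, mem[0x10]=0x01, mem[0x2c]=0xd4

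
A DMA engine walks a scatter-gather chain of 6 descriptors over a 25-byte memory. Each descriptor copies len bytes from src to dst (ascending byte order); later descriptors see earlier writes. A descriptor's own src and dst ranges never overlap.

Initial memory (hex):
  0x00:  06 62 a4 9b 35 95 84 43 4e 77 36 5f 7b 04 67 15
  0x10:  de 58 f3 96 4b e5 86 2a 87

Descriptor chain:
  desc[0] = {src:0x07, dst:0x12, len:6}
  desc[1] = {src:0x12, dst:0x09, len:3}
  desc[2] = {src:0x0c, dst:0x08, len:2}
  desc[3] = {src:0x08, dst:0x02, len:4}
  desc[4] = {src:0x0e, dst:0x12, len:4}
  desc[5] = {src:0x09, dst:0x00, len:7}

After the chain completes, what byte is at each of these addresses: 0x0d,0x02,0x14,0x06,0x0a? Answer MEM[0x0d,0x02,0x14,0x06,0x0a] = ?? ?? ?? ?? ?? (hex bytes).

[0] 0x07->0x12 len=6 : 43 4e 77 36 5f 7b
[1] 0x12->0x09 len=3 : 43 4e 77
[2] 0x0c->0x08 len=2 : 7b 04
[3] 0x08->0x02 len=4 : 7b 04 4e 77
[4] 0x0e->0x12 len=4 : 67 15 de 58
[5] 0x09->0x00 len=7 : 04 4e 77 7b 04 67 15
query mem[0x0d]=0x04, mem[0x02]=0x77, mem[0x14]=0xde, mem[0x06]=0x15, mem[0x0a]=0x4e

MEM[0x0d,0x02,0x14,0x06,0x0a] = 04 77 de 15 4e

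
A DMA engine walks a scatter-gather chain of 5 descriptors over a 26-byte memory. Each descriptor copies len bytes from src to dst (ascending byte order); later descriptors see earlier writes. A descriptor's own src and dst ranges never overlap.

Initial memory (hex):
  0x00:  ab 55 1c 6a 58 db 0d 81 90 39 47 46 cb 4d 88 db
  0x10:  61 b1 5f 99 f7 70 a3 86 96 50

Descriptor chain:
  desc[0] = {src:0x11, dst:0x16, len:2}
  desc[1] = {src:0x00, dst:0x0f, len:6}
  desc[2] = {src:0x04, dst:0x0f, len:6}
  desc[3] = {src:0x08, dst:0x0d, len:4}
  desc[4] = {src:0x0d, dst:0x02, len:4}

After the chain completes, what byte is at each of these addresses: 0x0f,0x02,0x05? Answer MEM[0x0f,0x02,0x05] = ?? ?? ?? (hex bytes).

MEM[0x0f,0x02,0x05] = 47 90 46

[0] 0x11->0x16 len=2 : b1 5f
[1] 0x00->0x0f len=6 : ab 55 1c 6a 58 db
[2] 0x04->0x0f len=6 : 58 db 0d 81 90 39
[3] 0x08->0x0d len=4 : 90 39 47 46
[4] 0x0d->0x02 len=4 : 90 39 47 46
query mem[0x0f]=0x47, mem[0x02]=0x90, mem[0x05]=0x46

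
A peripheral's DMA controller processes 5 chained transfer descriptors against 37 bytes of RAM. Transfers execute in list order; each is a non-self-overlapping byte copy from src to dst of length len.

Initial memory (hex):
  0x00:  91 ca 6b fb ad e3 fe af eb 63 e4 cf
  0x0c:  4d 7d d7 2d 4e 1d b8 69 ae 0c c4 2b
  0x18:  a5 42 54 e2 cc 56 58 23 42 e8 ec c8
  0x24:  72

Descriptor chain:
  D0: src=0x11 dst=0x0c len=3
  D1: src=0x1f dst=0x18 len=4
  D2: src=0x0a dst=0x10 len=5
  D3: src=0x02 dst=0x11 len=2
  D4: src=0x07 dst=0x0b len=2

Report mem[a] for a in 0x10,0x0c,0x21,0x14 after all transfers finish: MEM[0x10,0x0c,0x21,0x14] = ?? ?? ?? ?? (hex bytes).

MEM[0x10,0x0c,0x21,0x14] = e4 eb e8 69

D0: mem[0x0c..0x0e] <- [1d b8 69]
D1: mem[0x18..0x1b] <- [23 42 e8 ec]
D2: mem[0x10..0x14] <- [e4 cf 1d b8 69]
D3: mem[0x11..0x12] <- [6b fb]
D4: mem[0x0b..0x0c] <- [af eb]
query mem[0x10]=0xe4, mem[0x0c]=0xeb, mem[0x21]=0xe8, mem[0x14]=0x69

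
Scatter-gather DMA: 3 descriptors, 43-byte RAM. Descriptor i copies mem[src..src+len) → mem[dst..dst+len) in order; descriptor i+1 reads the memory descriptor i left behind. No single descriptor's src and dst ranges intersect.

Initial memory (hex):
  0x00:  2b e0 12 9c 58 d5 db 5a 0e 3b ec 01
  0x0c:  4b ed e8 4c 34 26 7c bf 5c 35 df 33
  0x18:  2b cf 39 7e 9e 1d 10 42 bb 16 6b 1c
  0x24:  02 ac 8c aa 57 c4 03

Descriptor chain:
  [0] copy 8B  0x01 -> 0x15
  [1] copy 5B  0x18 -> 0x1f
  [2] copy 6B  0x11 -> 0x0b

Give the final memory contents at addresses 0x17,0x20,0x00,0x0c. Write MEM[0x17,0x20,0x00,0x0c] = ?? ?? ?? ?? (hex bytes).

MEM[0x17,0x20,0x00,0x0c] = 9c d5 2b 7c

  after D0: wrote 8B at 0x15 = e0129c58d5db5a0e
  after D1: wrote 5B at 0x1f = 58d5db5a0e
  after D2: wrote 6B at 0x0b = 267cbf5ce012
query mem[0x17]=0x9c, mem[0x20]=0xd5, mem[0x00]=0x2b, mem[0x0c]=0x7c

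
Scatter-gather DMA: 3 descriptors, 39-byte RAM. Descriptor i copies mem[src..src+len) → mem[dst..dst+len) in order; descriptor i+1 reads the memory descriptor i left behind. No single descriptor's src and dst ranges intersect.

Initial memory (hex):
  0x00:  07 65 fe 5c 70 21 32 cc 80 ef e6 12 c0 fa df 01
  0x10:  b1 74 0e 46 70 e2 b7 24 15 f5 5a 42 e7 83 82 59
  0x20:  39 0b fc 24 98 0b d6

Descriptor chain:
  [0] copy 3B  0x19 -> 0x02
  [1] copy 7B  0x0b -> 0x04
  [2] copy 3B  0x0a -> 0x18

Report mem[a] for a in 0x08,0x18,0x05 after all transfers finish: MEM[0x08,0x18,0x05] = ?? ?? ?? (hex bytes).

MEM[0x08,0x18,0x05] = 01 74 c0

#0 dst[0x02+3] := {0xf5,0x5a,0x42}
#1 dst[0x04+7] := {0x12,0xc0,0xfa,0xdf,0x01,0xb1,0x74}
#2 dst[0x18+3] := {0x74,0x12,0xc0}
query mem[0x08]=0x01, mem[0x18]=0x74, mem[0x05]=0xc0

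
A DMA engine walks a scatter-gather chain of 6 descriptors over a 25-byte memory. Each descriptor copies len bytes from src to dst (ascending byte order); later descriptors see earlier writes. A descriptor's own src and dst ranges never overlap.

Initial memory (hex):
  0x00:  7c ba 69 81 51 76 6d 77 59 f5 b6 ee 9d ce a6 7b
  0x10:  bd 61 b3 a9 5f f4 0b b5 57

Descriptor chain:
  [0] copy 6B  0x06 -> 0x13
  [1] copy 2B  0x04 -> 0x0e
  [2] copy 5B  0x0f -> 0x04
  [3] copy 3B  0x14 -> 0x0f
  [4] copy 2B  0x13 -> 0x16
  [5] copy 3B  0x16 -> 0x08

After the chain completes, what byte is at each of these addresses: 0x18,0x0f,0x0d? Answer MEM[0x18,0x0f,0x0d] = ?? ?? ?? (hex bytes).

MEM[0x18,0x0f,0x0d] = ee 77 ce

[0] 0x06->0x13 len=6 : 6d 77 59 f5 b6 ee
[1] 0x04->0x0e len=2 : 51 76
[2] 0x0f->0x04 len=5 : 76 bd 61 b3 6d
[3] 0x14->0x0f len=3 : 77 59 f5
[4] 0x13->0x16 len=2 : 6d 77
[5] 0x16->0x08 len=3 : 6d 77 ee
query mem[0x18]=0xee, mem[0x0f]=0x77, mem[0x0d]=0xce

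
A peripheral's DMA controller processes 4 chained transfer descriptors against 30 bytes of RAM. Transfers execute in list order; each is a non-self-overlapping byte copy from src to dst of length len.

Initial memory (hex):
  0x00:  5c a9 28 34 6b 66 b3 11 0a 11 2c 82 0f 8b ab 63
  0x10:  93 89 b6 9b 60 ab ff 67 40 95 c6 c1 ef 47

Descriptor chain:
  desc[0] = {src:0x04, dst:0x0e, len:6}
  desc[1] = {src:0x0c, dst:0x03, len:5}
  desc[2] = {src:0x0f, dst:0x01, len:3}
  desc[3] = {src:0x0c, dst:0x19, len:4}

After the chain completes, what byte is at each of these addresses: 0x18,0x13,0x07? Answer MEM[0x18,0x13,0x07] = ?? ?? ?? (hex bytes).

MEM[0x18,0x13,0x07] = 40 11 b3

[0] 0x04->0x0e len=6 : 6b 66 b3 11 0a 11
[1] 0x0c->0x03 len=5 : 0f 8b 6b 66 b3
[2] 0x0f->0x01 len=3 : 66 b3 11
[3] 0x0c->0x19 len=4 : 0f 8b 6b 66
query mem[0x18]=0x40, mem[0x13]=0x11, mem[0x07]=0xb3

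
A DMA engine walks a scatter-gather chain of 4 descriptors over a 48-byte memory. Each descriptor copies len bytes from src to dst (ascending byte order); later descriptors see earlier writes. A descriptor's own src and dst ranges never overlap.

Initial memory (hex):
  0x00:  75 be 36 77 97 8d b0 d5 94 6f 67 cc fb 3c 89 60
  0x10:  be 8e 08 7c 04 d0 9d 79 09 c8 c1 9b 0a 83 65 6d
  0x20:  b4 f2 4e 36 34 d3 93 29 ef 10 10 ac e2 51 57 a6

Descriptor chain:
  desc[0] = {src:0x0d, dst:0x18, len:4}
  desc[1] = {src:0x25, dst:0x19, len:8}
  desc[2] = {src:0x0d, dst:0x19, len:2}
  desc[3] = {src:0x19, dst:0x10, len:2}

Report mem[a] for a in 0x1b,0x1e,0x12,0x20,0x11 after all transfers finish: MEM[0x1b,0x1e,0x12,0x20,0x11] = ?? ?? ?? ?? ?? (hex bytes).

MEM[0x1b,0x1e,0x12,0x20,0x11] = 29 10 08 e2 89

#0 dst[0x18+4] := {0x3c,0x89,0x60,0xbe}
#1 dst[0x19+8] := {0xd3,0x93,0x29,0xef,0x10,0x10,0xac,0xe2}
#2 dst[0x19+2] := {0x3c,0x89}
#3 dst[0x10+2] := {0x3c,0x89}
query mem[0x1b]=0x29, mem[0x1e]=0x10, mem[0x12]=0x08, mem[0x20]=0xe2, mem[0x11]=0x89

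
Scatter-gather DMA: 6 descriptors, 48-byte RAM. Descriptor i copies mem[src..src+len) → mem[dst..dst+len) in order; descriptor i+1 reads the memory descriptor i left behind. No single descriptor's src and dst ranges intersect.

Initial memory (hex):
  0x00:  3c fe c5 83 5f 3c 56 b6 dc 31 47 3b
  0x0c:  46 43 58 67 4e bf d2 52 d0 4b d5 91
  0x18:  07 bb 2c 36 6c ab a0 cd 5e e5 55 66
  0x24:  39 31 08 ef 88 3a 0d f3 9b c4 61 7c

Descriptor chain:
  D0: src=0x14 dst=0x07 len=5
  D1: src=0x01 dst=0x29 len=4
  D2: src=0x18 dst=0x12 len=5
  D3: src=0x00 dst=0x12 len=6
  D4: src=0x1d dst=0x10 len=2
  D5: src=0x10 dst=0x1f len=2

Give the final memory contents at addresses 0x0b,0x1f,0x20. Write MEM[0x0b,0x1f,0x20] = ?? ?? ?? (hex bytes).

[0] 0x14->0x07 len=5 : d0 4b d5 91 07
[1] 0x01->0x29 len=4 : fe c5 83 5f
[2] 0x18->0x12 len=5 : 07 bb 2c 36 6c
[3] 0x00->0x12 len=6 : 3c fe c5 83 5f 3c
[4] 0x1d->0x10 len=2 : ab a0
[5] 0x10->0x1f len=2 : ab a0
query mem[0x0b]=0x07, mem[0x1f]=0xab, mem[0x20]=0xa0

MEM[0x0b,0x1f,0x20] = 07 ab a0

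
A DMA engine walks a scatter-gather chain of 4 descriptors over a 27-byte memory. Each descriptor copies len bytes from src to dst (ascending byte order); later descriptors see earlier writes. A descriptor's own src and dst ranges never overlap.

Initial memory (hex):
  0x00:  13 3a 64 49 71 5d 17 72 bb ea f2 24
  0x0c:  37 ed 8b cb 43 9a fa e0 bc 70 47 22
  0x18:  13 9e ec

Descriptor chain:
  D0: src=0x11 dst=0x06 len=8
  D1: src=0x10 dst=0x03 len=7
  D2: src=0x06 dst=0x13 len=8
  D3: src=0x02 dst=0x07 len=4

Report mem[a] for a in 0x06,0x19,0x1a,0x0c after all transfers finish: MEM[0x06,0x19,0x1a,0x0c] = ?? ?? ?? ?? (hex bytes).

[0] 0x11->0x06 len=8 : 9a fa e0 bc 70 47 22 13
[1] 0x10->0x03 len=7 : 43 9a fa e0 bc 70 47
[2] 0x06->0x13 len=8 : e0 bc 70 47 70 47 22 13
[3] 0x02->0x07 len=4 : 64 43 9a fa
query mem[0x06]=0xe0, mem[0x19]=0x22, mem[0x1a]=0x13, mem[0x0c]=0x22

MEM[0x06,0x19,0x1a,0x0c] = e0 22 13 22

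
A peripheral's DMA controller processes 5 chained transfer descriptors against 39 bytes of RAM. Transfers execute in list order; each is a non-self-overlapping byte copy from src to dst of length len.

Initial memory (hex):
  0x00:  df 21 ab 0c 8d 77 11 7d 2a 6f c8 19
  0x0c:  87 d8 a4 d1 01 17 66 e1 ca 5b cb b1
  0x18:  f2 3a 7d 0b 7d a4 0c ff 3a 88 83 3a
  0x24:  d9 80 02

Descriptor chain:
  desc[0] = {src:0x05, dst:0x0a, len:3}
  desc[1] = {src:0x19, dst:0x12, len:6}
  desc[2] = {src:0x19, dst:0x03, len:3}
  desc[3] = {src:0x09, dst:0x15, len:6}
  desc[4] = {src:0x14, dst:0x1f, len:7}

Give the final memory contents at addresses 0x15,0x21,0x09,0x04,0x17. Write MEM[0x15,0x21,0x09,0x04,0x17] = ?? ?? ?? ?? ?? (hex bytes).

MEM[0x15,0x21,0x09,0x04,0x17] = 6f 77 6f 7d 11

D0: mem[0x0a..0x0c] <- [77 11 7d]
D1: mem[0x12..0x17] <- [3a 7d 0b 7d a4 0c]
D2: mem[0x03..0x05] <- [3a 7d 0b]
D3: mem[0x15..0x1a] <- [6f 77 11 7d d8 a4]
D4: mem[0x1f..0x25] <- [0b 6f 77 11 7d d8 a4]
query mem[0x15]=0x6f, mem[0x21]=0x77, mem[0x09]=0x6f, mem[0x04]=0x7d, mem[0x17]=0x11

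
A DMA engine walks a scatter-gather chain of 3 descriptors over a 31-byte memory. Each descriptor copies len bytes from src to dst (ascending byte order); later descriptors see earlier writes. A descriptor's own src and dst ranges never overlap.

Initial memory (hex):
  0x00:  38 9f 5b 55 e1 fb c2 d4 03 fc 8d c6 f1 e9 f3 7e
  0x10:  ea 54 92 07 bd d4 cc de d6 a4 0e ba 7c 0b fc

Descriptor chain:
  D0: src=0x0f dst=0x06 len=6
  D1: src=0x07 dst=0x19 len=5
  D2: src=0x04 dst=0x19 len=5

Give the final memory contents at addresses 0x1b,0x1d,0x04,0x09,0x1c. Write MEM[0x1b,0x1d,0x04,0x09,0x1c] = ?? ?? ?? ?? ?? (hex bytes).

MEM[0x1b,0x1d,0x04,0x09,0x1c] = 7e 54 e1 92 ea

  after D0: wrote 6B at 0x06 = 7eea549207bd
  after D1: wrote 5B at 0x19 = ea549207bd
  after D2: wrote 5B at 0x19 = e1fb7eea54
query mem[0x1b]=0x7e, mem[0x1d]=0x54, mem[0x04]=0xe1, mem[0x09]=0x92, mem[0x1c]=0xea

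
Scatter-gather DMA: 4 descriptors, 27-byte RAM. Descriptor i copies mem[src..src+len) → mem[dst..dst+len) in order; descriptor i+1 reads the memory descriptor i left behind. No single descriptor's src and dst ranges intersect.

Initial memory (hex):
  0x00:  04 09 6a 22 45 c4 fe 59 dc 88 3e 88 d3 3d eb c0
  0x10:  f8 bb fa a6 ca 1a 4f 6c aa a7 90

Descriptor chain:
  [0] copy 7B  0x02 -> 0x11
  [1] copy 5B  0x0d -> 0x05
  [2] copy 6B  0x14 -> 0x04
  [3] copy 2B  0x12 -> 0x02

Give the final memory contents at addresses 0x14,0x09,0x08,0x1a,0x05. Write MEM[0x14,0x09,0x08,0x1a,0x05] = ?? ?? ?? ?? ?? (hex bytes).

MEM[0x14,0x09,0x08,0x1a,0x05] = c4 a7 aa 90 fe

  after D0: wrote 7B at 0x11 = 6a2245c4fe59dc
  after D1: wrote 5B at 0x05 = 3debc0f86a
  after D2: wrote 6B at 0x04 = c4fe59dcaaa7
  after D3: wrote 2B at 0x02 = 2245
query mem[0x14]=0xc4, mem[0x09]=0xa7, mem[0x08]=0xaa, mem[0x1a]=0x90, mem[0x05]=0xfe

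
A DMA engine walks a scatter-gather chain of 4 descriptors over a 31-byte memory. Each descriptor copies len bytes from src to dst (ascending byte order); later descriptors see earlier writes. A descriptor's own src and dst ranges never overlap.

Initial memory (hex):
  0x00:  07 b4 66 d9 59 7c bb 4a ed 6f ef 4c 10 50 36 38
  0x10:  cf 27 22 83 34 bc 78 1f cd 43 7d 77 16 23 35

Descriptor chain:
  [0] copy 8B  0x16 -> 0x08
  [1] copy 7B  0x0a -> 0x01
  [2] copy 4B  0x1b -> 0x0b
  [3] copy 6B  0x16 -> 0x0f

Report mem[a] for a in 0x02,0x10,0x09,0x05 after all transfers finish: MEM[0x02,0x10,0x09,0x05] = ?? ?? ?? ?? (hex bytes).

MEM[0x02,0x10,0x09,0x05] = 43 1f 1f 16

  after D0: wrote 8B at 0x08 = 781fcd437d771623
  after D1: wrote 7B at 0x01 = cd437d771623cf
  after D2: wrote 4B at 0x0b = 77162335
  after D3: wrote 6B at 0x0f = 781fcd437d77
query mem[0x02]=0x43, mem[0x10]=0x1f, mem[0x09]=0x1f, mem[0x05]=0x16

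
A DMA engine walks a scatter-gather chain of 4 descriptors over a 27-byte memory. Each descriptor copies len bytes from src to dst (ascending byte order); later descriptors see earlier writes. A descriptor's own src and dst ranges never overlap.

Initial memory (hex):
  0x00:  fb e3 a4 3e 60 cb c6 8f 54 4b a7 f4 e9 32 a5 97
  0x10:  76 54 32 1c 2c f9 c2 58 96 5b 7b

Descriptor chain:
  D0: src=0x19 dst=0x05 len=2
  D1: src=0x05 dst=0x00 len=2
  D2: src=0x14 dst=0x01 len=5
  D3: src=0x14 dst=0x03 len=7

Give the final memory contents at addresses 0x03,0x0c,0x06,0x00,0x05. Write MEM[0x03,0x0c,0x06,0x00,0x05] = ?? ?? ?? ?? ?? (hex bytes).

#0 dst[0x05+2] := {0x5b,0x7b}
#1 dst[0x00+2] := {0x5b,0x7b}
#2 dst[0x01+5] := {0x2c,0xf9,0xc2,0x58,0x96}
#3 dst[0x03+7] := {0x2c,0xf9,0xc2,0x58,0x96,0x5b,0x7b}
query mem[0x03]=0x2c, mem[0x0c]=0xe9, mem[0x06]=0x58, mem[0x00]=0x5b, mem[0x05]=0xc2

MEM[0x03,0x0c,0x06,0x00,0x05] = 2c e9 58 5b c2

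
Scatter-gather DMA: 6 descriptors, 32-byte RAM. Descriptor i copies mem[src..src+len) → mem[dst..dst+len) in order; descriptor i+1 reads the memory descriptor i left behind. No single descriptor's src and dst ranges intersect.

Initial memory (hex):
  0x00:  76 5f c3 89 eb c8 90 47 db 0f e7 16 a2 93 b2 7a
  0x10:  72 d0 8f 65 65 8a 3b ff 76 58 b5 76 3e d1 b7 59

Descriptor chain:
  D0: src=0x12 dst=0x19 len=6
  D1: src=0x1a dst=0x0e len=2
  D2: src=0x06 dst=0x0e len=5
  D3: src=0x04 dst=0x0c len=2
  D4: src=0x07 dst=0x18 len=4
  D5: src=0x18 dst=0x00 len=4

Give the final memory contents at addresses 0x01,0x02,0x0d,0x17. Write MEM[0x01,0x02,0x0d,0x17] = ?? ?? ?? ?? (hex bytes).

MEM[0x01,0x02,0x0d,0x17] = db 0f c8 ff

[0] 0x12->0x19 len=6 : 8f 65 65 8a 3b ff
[1] 0x1a->0x0e len=2 : 65 65
[2] 0x06->0x0e len=5 : 90 47 db 0f e7
[3] 0x04->0x0c len=2 : eb c8
[4] 0x07->0x18 len=4 : 47 db 0f e7
[5] 0x18->0x00 len=4 : 47 db 0f e7
query mem[0x01]=0xdb, mem[0x02]=0x0f, mem[0x0d]=0xc8, mem[0x17]=0xff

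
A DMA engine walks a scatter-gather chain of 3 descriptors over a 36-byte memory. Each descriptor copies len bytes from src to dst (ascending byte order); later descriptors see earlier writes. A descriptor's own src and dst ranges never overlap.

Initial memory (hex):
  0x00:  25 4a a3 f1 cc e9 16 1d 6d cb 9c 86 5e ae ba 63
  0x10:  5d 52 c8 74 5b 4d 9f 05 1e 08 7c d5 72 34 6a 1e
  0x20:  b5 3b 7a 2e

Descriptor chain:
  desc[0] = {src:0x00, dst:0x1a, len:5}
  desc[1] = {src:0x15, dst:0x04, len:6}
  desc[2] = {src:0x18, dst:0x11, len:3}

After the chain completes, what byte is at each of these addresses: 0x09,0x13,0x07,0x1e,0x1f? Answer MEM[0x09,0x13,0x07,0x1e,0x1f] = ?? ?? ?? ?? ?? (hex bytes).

D0: mem[0x1a..0x1e] <- [25 4a a3 f1 cc]
D1: mem[0x04..0x09] <- [4d 9f 05 1e 08 25]
D2: mem[0x11..0x13] <- [1e 08 25]
query mem[0x09]=0x25, mem[0x13]=0x25, mem[0x07]=0x1e, mem[0x1e]=0xcc, mem[0x1f]=0x1e

MEM[0x09,0x13,0x07,0x1e,0x1f] = 25 25 1e cc 1e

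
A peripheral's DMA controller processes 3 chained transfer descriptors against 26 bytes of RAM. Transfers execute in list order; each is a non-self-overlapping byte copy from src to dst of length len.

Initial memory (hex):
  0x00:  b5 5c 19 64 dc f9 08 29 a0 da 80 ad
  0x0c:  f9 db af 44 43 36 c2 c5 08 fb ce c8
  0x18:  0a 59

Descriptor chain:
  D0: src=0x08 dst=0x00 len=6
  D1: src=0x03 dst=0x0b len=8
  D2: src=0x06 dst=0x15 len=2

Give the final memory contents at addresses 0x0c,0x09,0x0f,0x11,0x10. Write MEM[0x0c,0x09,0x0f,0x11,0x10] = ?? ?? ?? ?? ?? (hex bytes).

[0] 0x08->0x00 len=6 : a0 da 80 ad f9 db
[1] 0x03->0x0b len=8 : ad f9 db 08 29 a0 da 80
[2] 0x06->0x15 len=2 : 08 29
query mem[0x0c]=0xf9, mem[0x09]=0xda, mem[0x0f]=0x29, mem[0x11]=0xda, mem[0x10]=0xa0

MEM[0x0c,0x09,0x0f,0x11,0x10] = f9 da 29 da a0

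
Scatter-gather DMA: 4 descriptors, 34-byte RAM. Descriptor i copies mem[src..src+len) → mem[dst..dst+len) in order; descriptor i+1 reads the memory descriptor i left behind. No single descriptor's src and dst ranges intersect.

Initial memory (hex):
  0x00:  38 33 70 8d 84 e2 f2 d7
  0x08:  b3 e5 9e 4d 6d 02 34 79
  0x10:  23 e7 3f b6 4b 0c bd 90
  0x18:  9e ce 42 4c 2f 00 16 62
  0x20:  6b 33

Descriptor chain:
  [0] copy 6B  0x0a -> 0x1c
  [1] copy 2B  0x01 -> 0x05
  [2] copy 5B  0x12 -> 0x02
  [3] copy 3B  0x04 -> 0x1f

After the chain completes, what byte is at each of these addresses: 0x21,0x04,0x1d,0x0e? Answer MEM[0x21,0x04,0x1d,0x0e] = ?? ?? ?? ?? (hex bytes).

MEM[0x21,0x04,0x1d,0x0e] = bd 4b 4d 34

[0] 0x0a->0x1c len=6 : 9e 4d 6d 02 34 79
[1] 0x01->0x05 len=2 : 33 70
[2] 0x12->0x02 len=5 : 3f b6 4b 0c bd
[3] 0x04->0x1f len=3 : 4b 0c bd
query mem[0x21]=0xbd, mem[0x04]=0x4b, mem[0x1d]=0x4d, mem[0x0e]=0x34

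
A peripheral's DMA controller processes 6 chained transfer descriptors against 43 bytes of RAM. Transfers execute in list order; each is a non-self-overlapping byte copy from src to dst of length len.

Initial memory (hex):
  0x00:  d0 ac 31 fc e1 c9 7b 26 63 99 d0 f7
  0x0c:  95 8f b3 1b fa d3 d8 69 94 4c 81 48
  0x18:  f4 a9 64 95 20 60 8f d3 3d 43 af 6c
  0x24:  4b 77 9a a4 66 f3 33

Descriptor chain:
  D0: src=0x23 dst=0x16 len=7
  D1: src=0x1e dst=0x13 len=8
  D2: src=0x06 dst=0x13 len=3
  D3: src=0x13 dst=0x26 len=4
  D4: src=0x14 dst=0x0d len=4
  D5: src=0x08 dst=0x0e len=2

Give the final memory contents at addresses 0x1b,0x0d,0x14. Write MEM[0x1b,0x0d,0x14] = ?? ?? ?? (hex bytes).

[0] 0x23->0x16 len=7 : 6c 4b 77 9a a4 66 f3
[1] 0x1e->0x13 len=8 : 8f d3 3d 43 af 6c 4b 77
[2] 0x06->0x13 len=3 : 7b 26 63
[3] 0x13->0x26 len=4 : 7b 26 63 43
[4] 0x14->0x0d len=4 : 26 63 43 af
[5] 0x08->0x0e len=2 : 63 99
query mem[0x1b]=0x66, mem[0x0d]=0x26, mem[0x14]=0x26

MEM[0x1b,0x0d,0x14] = 66 26 26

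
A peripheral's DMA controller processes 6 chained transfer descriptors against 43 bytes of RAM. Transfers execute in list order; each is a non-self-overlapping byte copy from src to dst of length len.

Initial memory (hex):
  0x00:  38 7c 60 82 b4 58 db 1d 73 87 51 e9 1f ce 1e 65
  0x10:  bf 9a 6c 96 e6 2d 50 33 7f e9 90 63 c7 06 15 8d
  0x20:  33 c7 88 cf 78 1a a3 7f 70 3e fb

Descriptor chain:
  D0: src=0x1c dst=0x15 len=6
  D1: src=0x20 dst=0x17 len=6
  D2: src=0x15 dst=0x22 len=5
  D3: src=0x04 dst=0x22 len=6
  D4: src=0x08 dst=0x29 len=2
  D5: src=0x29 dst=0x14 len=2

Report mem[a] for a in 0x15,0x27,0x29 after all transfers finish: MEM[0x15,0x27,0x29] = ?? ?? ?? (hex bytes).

[0] 0x1c->0x15 len=6 : c7 06 15 8d 33 c7
[1] 0x20->0x17 len=6 : 33 c7 88 cf 78 1a
[2] 0x15->0x22 len=5 : c7 06 33 c7 88
[3] 0x04->0x22 len=6 : b4 58 db 1d 73 87
[4] 0x08->0x29 len=2 : 73 87
[5] 0x29->0x14 len=2 : 73 87
query mem[0x15]=0x87, mem[0x27]=0x87, mem[0x29]=0x73

MEM[0x15,0x27,0x29] = 87 87 73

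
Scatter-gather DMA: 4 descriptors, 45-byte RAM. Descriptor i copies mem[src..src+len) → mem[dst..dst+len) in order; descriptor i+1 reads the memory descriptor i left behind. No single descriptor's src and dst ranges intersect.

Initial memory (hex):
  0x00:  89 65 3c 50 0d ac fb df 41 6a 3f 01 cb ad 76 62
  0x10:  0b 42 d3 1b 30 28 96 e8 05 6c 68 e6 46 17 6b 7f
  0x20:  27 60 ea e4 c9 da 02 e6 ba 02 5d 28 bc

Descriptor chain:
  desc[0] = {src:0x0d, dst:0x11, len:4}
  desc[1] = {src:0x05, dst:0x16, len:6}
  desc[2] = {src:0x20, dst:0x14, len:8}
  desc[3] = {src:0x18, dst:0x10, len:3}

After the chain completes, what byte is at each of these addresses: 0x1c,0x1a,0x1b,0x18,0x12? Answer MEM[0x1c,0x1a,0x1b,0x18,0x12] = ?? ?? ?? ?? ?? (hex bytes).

[0] 0x0d->0x11 len=4 : ad 76 62 0b
[1] 0x05->0x16 len=6 : ac fb df 41 6a 3f
[2] 0x20->0x14 len=8 : 27 60 ea e4 c9 da 02 e6
[3] 0x18->0x10 len=3 : c9 da 02
query mem[0x1c]=0x46, mem[0x1a]=0x02, mem[0x1b]=0xe6, mem[0x18]=0xc9, mem[0x12]=0x02

MEM[0x1c,0x1a,0x1b,0x18,0x12] = 46 02 e6 c9 02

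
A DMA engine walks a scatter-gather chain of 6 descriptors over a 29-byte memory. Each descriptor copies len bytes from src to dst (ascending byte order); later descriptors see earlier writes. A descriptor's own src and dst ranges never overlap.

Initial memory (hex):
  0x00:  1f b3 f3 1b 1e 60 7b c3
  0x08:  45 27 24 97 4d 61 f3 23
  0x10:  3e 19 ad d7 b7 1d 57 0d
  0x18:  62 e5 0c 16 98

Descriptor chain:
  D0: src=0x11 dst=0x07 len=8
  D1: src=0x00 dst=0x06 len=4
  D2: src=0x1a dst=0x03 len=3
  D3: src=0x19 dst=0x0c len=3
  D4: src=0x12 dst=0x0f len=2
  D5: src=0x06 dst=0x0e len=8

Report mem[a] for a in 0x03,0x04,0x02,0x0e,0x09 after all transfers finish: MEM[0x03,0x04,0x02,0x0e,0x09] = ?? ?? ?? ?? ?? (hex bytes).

MEM[0x03,0x04,0x02,0x0e,0x09] = 0c 16 f3 1f 1b

#0 dst[0x07+8] := {0x19,0xad,0xd7,0xb7,0x1d,0x57,0x0d,0x62}
#1 dst[0x06+4] := {0x1f,0xb3,0xf3,0x1b}
#2 dst[0x03+3] := {0x0c,0x16,0x98}
#3 dst[0x0c+3] := {0xe5,0x0c,0x16}
#4 dst[0x0f+2] := {0xad,0xd7}
#5 dst[0x0e+8] := {0x1f,0xb3,0xf3,0x1b,0xb7,0x1d,0xe5,0x0c}
query mem[0x03]=0x0c, mem[0x04]=0x16, mem[0x02]=0xf3, mem[0x0e]=0x1f, mem[0x09]=0x1b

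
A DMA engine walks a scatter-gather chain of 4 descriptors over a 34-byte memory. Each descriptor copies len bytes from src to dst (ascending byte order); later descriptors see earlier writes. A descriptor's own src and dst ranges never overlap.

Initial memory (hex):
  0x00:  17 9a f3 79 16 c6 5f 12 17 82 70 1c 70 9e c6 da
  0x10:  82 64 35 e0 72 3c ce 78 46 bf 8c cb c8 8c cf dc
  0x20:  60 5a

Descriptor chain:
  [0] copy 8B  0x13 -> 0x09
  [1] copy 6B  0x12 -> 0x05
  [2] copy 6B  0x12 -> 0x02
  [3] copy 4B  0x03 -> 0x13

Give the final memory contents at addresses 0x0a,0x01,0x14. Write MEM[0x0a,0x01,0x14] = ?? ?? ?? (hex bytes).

MEM[0x0a,0x01,0x14] = 78 9a 72

  after D0: wrote 8B at 0x09 = e0723cce7846bf8c
  after D1: wrote 6B at 0x05 = 35e0723cce78
  after D2: wrote 6B at 0x02 = 35e0723cce78
  after D3: wrote 4B at 0x13 = e0723cce
query mem[0x0a]=0x78, mem[0x01]=0x9a, mem[0x14]=0x72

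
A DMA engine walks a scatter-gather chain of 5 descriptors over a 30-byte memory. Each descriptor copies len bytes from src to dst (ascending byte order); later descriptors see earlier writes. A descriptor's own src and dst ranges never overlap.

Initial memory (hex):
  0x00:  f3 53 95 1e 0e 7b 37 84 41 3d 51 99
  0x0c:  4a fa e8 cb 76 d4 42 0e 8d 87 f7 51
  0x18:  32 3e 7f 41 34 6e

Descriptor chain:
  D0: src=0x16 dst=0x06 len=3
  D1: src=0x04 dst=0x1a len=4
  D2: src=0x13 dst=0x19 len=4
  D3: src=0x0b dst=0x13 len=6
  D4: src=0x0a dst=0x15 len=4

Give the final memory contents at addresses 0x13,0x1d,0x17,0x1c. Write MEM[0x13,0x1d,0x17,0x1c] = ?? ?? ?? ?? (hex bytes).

MEM[0x13,0x1d,0x17,0x1c] = 99 51 4a f7

  after D0: wrote 3B at 0x06 = f75132
  after D1: wrote 4B at 0x1a = 0e7bf751
  after D2: wrote 4B at 0x19 = 0e8d87f7
  after D3: wrote 6B at 0x13 = 994afae8cb76
  after D4: wrote 4B at 0x15 = 51994afa
query mem[0x13]=0x99, mem[0x1d]=0x51, mem[0x17]=0x4a, mem[0x1c]=0xf7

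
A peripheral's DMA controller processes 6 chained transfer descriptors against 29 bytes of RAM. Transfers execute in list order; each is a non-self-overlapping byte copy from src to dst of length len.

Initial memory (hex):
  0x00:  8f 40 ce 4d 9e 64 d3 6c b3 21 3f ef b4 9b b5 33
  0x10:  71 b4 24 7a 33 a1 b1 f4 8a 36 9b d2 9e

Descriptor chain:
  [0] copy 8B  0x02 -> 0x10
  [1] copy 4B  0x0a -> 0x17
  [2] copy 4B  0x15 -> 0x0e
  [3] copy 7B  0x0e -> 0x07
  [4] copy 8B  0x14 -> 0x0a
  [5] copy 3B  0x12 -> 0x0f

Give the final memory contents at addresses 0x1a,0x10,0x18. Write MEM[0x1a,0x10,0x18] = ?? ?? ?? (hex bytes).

D0: mem[0x10..0x17] <- [ce 4d 9e 64 d3 6c b3 21]
D1: mem[0x17..0x1a] <- [3f ef b4 9b]
D2: mem[0x0e..0x11] <- [6c b3 3f ef]
D3: mem[0x07..0x0d] <- [6c b3 3f ef 9e 64 d3]
D4: mem[0x0a..0x11] <- [d3 6c b3 3f ef b4 9b d2]
D5: mem[0x0f..0x11] <- [9e 64 d3]
query mem[0x1a]=0x9b, mem[0x10]=0x64, mem[0x18]=0xef

MEM[0x1a,0x10,0x18] = 9b 64 ef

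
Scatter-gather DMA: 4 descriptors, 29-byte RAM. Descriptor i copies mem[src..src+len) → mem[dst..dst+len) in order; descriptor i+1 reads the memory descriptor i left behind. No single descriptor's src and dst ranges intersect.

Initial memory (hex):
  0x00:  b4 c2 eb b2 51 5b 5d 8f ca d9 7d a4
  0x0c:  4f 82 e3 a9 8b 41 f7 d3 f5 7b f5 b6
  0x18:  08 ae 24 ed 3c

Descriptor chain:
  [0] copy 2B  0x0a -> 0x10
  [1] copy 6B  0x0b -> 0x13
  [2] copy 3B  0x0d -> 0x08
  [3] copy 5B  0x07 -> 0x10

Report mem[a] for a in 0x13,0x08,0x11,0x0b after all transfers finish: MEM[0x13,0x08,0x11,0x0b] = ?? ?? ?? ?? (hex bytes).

MEM[0x13,0x08,0x11,0x0b] = a9 82 82 a4

  after D0: wrote 2B at 0x10 = 7da4
  after D1: wrote 6B at 0x13 = a44f82e3a97d
  after D2: wrote 3B at 0x08 = 82e3a9
  after D3: wrote 5B at 0x10 = 8f82e3a9a4
query mem[0x13]=0xa9, mem[0x08]=0x82, mem[0x11]=0x82, mem[0x0b]=0xa4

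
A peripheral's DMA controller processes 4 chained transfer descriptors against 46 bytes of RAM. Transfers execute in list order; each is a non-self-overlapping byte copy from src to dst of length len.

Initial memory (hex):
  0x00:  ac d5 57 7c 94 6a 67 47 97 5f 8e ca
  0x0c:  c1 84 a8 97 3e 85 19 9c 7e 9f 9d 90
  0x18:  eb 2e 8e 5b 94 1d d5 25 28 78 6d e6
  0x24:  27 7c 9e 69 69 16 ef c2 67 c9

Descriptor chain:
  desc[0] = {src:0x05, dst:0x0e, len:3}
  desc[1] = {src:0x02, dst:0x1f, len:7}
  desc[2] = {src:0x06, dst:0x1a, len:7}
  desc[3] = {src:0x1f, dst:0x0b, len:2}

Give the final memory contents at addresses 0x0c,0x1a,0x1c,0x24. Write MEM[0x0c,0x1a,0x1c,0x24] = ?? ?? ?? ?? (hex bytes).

  after D0: wrote 3B at 0x0e = 6a6747
  after D1: wrote 7B at 0x1f = 577c946a674797
  after D2: wrote 7B at 0x1a = 6747975f8ecac1
  after D3: wrote 2B at 0x0b = cac1
query mem[0x0c]=0xc1, mem[0x1a]=0x67, mem[0x1c]=0x97, mem[0x24]=0x47

MEM[0x0c,0x1a,0x1c,0x24] = c1 67 97 47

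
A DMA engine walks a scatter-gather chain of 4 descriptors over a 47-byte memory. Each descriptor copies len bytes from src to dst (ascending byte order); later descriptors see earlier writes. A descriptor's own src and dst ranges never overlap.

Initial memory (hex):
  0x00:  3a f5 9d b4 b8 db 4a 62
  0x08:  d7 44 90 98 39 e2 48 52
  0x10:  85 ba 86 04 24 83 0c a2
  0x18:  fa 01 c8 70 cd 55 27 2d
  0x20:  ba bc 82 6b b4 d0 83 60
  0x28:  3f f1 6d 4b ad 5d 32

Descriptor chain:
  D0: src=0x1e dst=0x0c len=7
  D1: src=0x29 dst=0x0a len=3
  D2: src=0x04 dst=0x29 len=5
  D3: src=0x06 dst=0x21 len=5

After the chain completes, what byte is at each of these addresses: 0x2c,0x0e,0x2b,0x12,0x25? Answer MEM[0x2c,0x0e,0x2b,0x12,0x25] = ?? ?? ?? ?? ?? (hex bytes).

MEM[0x2c,0x0e,0x2b,0x12,0x25] = 62 ba 4a b4 f1

[0] 0x1e->0x0c len=7 : 27 2d ba bc 82 6b b4
[1] 0x29->0x0a len=3 : f1 6d 4b
[2] 0x04->0x29 len=5 : b8 db 4a 62 d7
[3] 0x06->0x21 len=5 : 4a 62 d7 44 f1
query mem[0x2c]=0x62, mem[0x0e]=0xba, mem[0x2b]=0x4a, mem[0x12]=0xb4, mem[0x25]=0xf1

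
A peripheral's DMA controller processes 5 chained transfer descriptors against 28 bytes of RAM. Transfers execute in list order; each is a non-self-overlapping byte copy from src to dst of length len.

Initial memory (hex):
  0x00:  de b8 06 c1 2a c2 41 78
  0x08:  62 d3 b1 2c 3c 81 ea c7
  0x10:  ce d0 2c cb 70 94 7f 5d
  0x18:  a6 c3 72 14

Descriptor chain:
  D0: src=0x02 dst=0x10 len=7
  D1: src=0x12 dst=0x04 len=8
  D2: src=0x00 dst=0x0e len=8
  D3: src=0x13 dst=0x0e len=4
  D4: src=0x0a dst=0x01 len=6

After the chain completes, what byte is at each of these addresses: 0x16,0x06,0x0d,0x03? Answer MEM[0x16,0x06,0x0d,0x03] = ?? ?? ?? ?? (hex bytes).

MEM[0x16,0x06,0x0d,0x03] = 62 41 81 3c

  after D0: wrote 7B at 0x10 = 06c12ac2417862
  after D1: wrote 8B at 0x04 = 2ac24178625da6c3
  after D2: wrote 8B at 0x0e = deb806c12ac24178
  after D3: wrote 4B at 0x0e = c2417862
  after D4: wrote 6B at 0x01 = a6c33c81c241
query mem[0x16]=0x62, mem[0x06]=0x41, mem[0x0d]=0x81, mem[0x03]=0x3c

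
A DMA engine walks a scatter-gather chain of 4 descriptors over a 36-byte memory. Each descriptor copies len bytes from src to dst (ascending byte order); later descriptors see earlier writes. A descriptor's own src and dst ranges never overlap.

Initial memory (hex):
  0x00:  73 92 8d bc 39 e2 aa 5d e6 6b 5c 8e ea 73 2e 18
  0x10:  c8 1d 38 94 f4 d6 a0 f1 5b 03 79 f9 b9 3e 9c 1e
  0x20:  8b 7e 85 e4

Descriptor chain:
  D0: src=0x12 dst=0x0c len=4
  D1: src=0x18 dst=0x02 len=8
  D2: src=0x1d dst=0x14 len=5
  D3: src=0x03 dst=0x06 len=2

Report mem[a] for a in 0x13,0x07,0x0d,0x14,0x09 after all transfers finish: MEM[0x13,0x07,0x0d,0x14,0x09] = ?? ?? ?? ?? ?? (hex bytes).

#0 dst[0x0c+4] := {0x38,0x94,0xf4,0xd6}
#1 dst[0x02+8] := {0x5b,0x03,0x79,0xf9,0xb9,0x3e,0x9c,0x1e}
#2 dst[0x14+5] := {0x3e,0x9c,0x1e,0x8b,0x7e}
#3 dst[0x06+2] := {0x03,0x79}
query mem[0x13]=0x94, mem[0x07]=0x79, mem[0x0d]=0x94, mem[0x14]=0x3e, mem[0x09]=0x1e

MEM[0x13,0x07,0x0d,0x14,0x09] = 94 79 94 3e 1e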